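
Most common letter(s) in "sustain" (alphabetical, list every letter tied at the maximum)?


Word: "sustain"
Letter counts:
  'a': 1
  'i': 1
  'n': 1
  's': 2
  't': 1
  'u': 1
Maximum count = 2
Most frequent = 's' (2 times each)


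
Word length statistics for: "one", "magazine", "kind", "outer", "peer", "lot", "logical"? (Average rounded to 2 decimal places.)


Lengths: "one"=3, "magazine"=8, "kind"=4, "outer"=5, "peer"=4, "lot"=3, "logical"=7
Sum = 34, Count = 7
Average = 34/7 = 4.86
= avg=4.86, min=3, max=8


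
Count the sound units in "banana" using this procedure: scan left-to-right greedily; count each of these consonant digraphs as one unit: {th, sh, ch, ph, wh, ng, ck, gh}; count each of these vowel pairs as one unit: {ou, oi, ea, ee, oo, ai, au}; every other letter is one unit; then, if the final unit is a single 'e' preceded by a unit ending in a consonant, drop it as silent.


Word: "banana" (6 letters)
Left-to-right scan:
  [1] 'b' (letter)
  [2] 'a' (letter)
  [3] 'n' (letter)
  [4] 'a' (letter)
  [5] 'n' (letter)
  [6] 'a' (letter)
Units from scan: 6
Sound units = 6 units


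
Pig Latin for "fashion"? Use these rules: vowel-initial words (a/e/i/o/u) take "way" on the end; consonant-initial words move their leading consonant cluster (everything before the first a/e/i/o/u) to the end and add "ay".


Word: "fashion"
Starts with consonant(s) → move to end, add 'ay'
Consonant cluster: "f"
Pig Latin = "ashionfay"


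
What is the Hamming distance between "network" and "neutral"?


Comparing character by character (same length = 7):
  Pos 0: 'n' vs 'n' =
  Pos 1: 'e' vs 'e' =
  Pos 2: 't' vs 'u' !=
  Pos 3: 'w' vs 't' !=
  Pos 4: 'o' vs 'r' !=
  Pos 5: 'r' vs 'a' !=
  Pos 6: 'k' vs 'l' !=
Hamming distance = 5


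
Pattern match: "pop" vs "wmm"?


Pattern of "pop": [0, 1, 0]
Pattern of "wmm": [0, 1, 1]
Patterns do not match
Same pattern = No


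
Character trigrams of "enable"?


Word: "enable" (length 6)
Number of trigrams = 6 - 3 + 1 = 4
  Position 0: "ena"
  Position 1: "nab"
  Position 2: "abl"
  Position 3: "ble"
Trigrams = "ena", "nab", "abl", "ble"


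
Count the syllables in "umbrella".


Word: "umbrella"
Syllable breakdown: um | brel | la
Counting: 3 parts
= 3 syllables


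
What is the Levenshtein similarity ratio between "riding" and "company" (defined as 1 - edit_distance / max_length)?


Word 1: "riding" (length 6)
Word 2: "company" (length 7)
One optimal edit sequence:
  1. insert 'c'  (+1)
  2. substitute 'r' -> 'o'  (+1)
  3. substitute 'i' -> 'm'  (+1)
  4. substitute 'd' -> 'p'  (+1)
  5. substitute 'i' -> 'a'  (+1)
  6. keep 'n'
  7. substitute 'g' -> 'y'  (+1)
Edit distance = 6
Max length = max(6, 7) = 7
Similarity = 1 - 6/7
= 0.1429


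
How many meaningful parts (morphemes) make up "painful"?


Word: "painful"
Morphemes: pain + -ful
Each morpheme carries meaning
= 2 morphemes


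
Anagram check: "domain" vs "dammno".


Word 1: "domain" → sorted: adimno
Word 2: "dammno" → sorted: admmno
Same letters? adimno != admmno
Anagram = No


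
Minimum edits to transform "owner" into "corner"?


Word 1: "owner" (length 5)
Word 2: "corner" (length 6)
One optimal edit sequence (insert/delete/substitute each cost 1):
  1. insert 'c'  (+1)
  2. keep 'o'
  3. substitute 'w' -> 'r'  (+1)
  4. keep 'n'
  5. keep 'e'
  6. keep 'r'
Total edit operations: 2
Edit distance = 2


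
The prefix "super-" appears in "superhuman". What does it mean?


Prefix: super-
As in: superhuman -> super- + human
Meaning = above / beyond


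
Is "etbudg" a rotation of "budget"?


Word: "budget", Candidate: "etbudg"
Method: check if candidate is substring of word+word
"budgetbudget" contains "etbudg"? Yes
Is rotation = Yes


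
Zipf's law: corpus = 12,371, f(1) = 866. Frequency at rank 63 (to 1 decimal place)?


Zipf's law: f(r) = f(1) / r
f(1) = 866
f(63) = 866 / 63
= 13.7 occurrences


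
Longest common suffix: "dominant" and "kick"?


Word 1: "dominant"
Word 2: "kick"
Comparing from end:
  Pos -1: 't' != 'k' (stop)
LCS = "" (length 0)


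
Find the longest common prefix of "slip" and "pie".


Word 1: "slip"
Word 2: "pie"
Comparing from start:
  Pos 0: 's' != 'p' (stop)
LCP = "" (length 0)


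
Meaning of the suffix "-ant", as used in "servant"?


Suffix: -ant
Example: servant (serve + -ant, with a spelling change)
Meaning = one who / that which


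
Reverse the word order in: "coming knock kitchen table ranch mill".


Original: "coming knock kitchen table ranch mill"
Words (1..n): coming | knock | kitchen | table | ranch | mill
Reversed (n..1): mill | ranch | table | kitchen | knock | coming
Result = "mill ranch table kitchen knock coming"


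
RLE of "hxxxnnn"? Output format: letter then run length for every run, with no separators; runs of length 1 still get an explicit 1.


String: "hxxxnnn"
Scanning for consecutive runs:
  'h' x 1
  'x' x 3
  'n' x 3
RLE = "h1x3n3"


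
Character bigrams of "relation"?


Word: "relation" (length 8)
Number of bigrams = 8 - 2 + 1 = 7
  Position 0: "re"
  Position 1: "el"
  Position 2: "la"
  Position 3: "at"
  Position 4: "ti"
  Position 5: "io"
  Position 6: "on"
Bigrams = "re", "el", "la", "at", "ti", "io", "on"


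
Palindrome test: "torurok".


Word: "torurok"
Reversed: "korurot"
Forward == Backward? torurok != korurot
Palindrome = No


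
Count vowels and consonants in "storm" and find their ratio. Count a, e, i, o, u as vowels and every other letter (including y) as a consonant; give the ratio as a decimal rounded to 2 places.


Word: "storm"
Vowels (a,e,i,o,u): 1
Consonants: 4
Ratio = 1/4
= 0.25


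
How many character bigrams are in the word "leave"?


Word: "leave" (length 5)
Number of 2-grams = length - 2 + 1 = 5 - 2 + 1
= 4


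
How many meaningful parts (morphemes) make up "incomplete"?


Word: "incomplete"
Morphemes: in- / complete
Each morpheme carries meaning
= 2 morphemes


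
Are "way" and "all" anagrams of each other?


Word 1: "way" → sorted: awy
Word 2: "all" → sorted: all
Same letters? awy != all
Anagram = No


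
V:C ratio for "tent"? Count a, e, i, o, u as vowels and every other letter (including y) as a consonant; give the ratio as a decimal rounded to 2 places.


Word: "tent"
Vowels (a,e,i,o,u): 1
Consonants: 3
Ratio = 1/3
= 0.33


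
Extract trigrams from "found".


Word: "found" (length 5)
Number of trigrams = 5 - 3 + 1 = 3
  Position 0: "fou"
  Position 1: "oun"
  Position 2: "und"
Trigrams = "fou", "oun", "und"


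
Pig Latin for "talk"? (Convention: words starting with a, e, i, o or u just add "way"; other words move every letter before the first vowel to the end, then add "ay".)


Word: "talk"
Starts with consonant(s) → move to end, add 'ay'
Consonant cluster: "t"
Pig Latin = "alktay"


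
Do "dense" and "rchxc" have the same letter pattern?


Pattern of "dense": [0, 1, 2, 3, 1]
Pattern of "rchxc": [0, 1, 2, 3, 1]
Patterns match
Same pattern = Yes


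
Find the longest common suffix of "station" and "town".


Word 1: "station"
Word 2: "town"
Comparing from end:
  Pos -1: 'n' == 'n'
  Pos -2: 'o' != 'w' (stop)
LCS = "n" (length 1)


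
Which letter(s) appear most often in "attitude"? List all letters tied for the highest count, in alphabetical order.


Word: "attitude"
Letter counts:
  'a': 1
  'd': 1
  'e': 1
  'i': 1
  't': 3
  'u': 1
Maximum count = 3
Most frequent = 't' (3 times each)


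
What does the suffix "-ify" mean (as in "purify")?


Suffix: -ify
Example: purify = pure + -ify, with a spelling change
Meaning = to make


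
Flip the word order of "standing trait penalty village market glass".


Original: "standing trait penalty village market glass"
Words (1..n): standing | trait | penalty | village | market | glass
Reversed (n..1): glass | market | village | penalty | trait | standing
Result = "glass market village penalty trait standing"


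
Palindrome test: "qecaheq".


Word: "qecaheq"
Reversed: "qehaceq"
Forward == Backward? qecaheq != qehaceq
Palindrome = No


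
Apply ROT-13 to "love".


Word: "love"
Shift: 13
Each letter → (letter + shift) mod 26:
  'l' (11) + 13 = 24 → 'y'
  'o' (14) + 13 = 1 → 'b'
  'v' (21) + 13 = 8 → 'i'
  'e' (4) + 13 = 17 → 'r'
Result = "ybir"


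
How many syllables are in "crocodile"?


Word: "crocodile"
Syllable breakdown: croc-o-dile
Counting: 3 parts
= 3 syllables


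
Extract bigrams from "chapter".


Word: "chapter" (length 7)
Number of bigrams = 7 - 2 + 1 = 6
  Position 0: "ch"
  Position 1: "ha"
  Position 2: "ap"
  Position 3: "pt"
  Position 4: "te"
  Position 5: "er"
Bigrams = "ch", "ha", "ap", "pt", "te", "er"


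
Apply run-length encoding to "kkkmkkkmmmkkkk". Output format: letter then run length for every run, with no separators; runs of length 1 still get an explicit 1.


String: "kkkmkkkmmmkkkk"
Scanning for consecutive runs:
  'k' x 3
  'm' x 1
  'k' x 3
  'm' x 3
  'k' x 4
RLE = "k3m1k3m3k4"


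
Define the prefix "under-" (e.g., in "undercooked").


Prefix: under-
Example: undercooked (under- + cooked)
Meaning = insufficient


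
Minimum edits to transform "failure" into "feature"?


Word 1: "failure" (length 7)
Word 2: "feature" (length 7)
One optimal edit sequence (insert/delete/substitute each cost 1):
  1. keep 'f'
  2. substitute 'a' -> 'e'  (+1)
  3. substitute 'i' -> 'a'  (+1)
  4. substitute 'l' -> 't'  (+1)
  5. keep 'u'
  6. keep 'r'
  7. keep 'e'
Total edit operations: 3
Edit distance = 3


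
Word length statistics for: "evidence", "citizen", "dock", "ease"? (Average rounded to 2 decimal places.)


Lengths: "evidence"=8, "citizen"=7, "dock"=4, "ease"=4
Sum = 23, Count = 4
Average = 23/4 = 5.75
= avg=5.75, min=4, max=8


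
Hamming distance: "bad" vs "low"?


Comparing character by character (same length = 3):
  Pos 0: 'b' vs 'l' !=
  Pos 1: 'a' vs 'o' !=
  Pos 2: 'd' vs 'w' !=
Hamming distance = 3


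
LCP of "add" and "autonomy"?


Word 1: "add"
Word 2: "autonomy"
Comparing from start:
  Pos 0: 'a' == 'a'
  Pos 1: 'd' != 'u' (stop)
LCP = "a" (length 1)


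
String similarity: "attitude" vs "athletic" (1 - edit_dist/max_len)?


Word 1: "attitude" (length 8)
Word 2: "athletic" (length 8)
One optimal edit sequence:
  1. keep 'a'
  2. keep 't'
  3. substitute 't' -> 'h'  (+1)
  4. substitute 'i' -> 'l'  (+1)
  5. substitute 't' -> 'e'  (+1)
  6. substitute 'u' -> 't'  (+1)
  7. substitute 'd' -> 'i'  (+1)
  8. substitute 'e' -> 'c'  (+1)
Edit distance = 6
Max length = max(8, 8) = 8
Similarity = 1 - 6/8
= 0.2500


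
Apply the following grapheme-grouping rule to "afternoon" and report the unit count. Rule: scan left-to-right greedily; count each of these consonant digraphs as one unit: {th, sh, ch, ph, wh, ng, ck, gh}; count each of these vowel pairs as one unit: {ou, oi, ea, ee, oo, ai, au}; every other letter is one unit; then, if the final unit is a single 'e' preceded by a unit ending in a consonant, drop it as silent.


Word: "afternoon" (9 letters)
Left-to-right scan:
  1. 'a' (letter)
  2. 'f' (letter)
  3. 't' (letter)
  4. 'e' (letter)
  5. 'r' (letter)
  6. 'n' (letter)
  7. 'oo' (vowel-pair)
  8. 'n' (letter)
Units from scan: 8
Sound units = 8 units


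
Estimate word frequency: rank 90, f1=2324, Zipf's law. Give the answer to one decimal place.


Zipf's law: f(r) = f(1) / r
f(1) = 2324
f(90) = 2324 / 90
= 25.8 occurrences


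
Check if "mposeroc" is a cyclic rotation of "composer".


Word: "composer", Candidate: "mposeroc"
Method: check if candidate is substring of word+word
"composercomposer" contains "mposeroc"? No
Is rotation = No


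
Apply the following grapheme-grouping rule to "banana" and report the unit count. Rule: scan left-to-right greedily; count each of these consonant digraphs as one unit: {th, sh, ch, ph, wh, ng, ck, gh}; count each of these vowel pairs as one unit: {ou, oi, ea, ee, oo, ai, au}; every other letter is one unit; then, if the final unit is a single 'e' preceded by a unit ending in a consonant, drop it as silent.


Word: "banana" (6 letters)
Left-to-right scan:
  (1) 'b' (letter)
  (2) 'a' (letter)
  (3) 'n' (letter)
  (4) 'a' (letter)
  (5) 'n' (letter)
  (6) 'a' (letter)
Units from scan: 6
Sound units = 6 units


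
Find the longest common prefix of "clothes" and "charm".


Word 1: "clothes"
Word 2: "charm"
Comparing from start:
  Pos 0: 'c' == 'c'
  Pos 1: 'l' != 'h' (stop)
LCP = "c" (length 1)


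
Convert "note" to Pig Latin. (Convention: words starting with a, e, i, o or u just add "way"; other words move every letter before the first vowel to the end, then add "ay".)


Word: "note"
Starts with consonant(s) → move to end, add 'ay'
Consonant cluster: "n"
Pig Latin = "otenay"


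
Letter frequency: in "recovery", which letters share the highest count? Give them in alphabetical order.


Word: "recovery"
Letter counts:
  'c': 1
  'e': 2
  'o': 1
  'r': 2
  'v': 1
  'y': 1
Maximum count = 2
Most frequent = 'e', 'r' (2 times each)


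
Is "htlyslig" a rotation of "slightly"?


Word: "slightly", Candidate: "htlyslig"
Method: check if candidate is substring of word+word
"slightlyslightly" contains "htlyslig"? Yes
Is rotation = Yes


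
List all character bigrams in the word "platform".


Word: "platform" (length 8)
Number of bigrams = 8 - 2 + 1 = 7
  Position 0: "pl"
  Position 1: "la"
  Position 2: "at"
  Position 3: "tf"
  Position 4: "fo"
  Position 5: "or"
  Position 6: "rm"
Bigrams = "pl", "la", "at", "tf", "fo", "or", "rm"


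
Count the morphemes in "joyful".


Word: "joyful"
Morphemes: joy + -ful
Each morpheme carries meaning
= 2 morphemes


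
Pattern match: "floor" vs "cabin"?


Pattern of "floor": [0, 1, 2, 2, 3]
Pattern of "cabin": [0, 1, 2, 3, 4]
Patterns do not match
Same pattern = No


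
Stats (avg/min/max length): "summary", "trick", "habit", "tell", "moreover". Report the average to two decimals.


Lengths: "summary"=7, "trick"=5, "habit"=5, "tell"=4, "moreover"=8
Sum = 29, Count = 5
Average = 29/5 = 5.80
= avg=5.80, min=4, max=8


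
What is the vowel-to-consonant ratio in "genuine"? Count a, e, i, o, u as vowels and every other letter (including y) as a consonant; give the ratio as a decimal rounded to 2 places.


Word: "genuine"
Vowels (a,e,i,o,u): 4
Consonants: 3
Ratio = 4/3
= 1.33


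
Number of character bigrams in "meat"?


Word: "meat" (length 4)
Number of 2-grams = length - 2 + 1 = 4 - 2 + 1
= 3


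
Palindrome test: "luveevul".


Word: "luveevul"
Reversed: "luveevul"
Forward == Backward? luveevul == luveevul
Palindrome = Yes


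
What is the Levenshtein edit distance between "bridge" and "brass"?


Word 1: "bridge" (length 6)
Word 2: "brass" (length 5)
One optimal edit sequence (insert/delete/substitute each cost 1):
  1. keep 'b'
  2. keep 'r'
  3. delete 'i'  (+1)
  4. substitute 'd' -> 'a'  (+1)
  5. substitute 'g' -> 's'  (+1)
  6. substitute 'e' -> 's'  (+1)
Total edit operations: 4
Edit distance = 4


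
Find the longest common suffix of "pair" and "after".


Word 1: "pair"
Word 2: "after"
Comparing from end:
  Pos -1: 'r' == 'r'
  Pos -2: 'i' != 'e' (stop)
LCS = "r" (length 1)


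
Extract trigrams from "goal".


Word: "goal" (length 4)
Number of trigrams = 4 - 3 + 1 = 2
  Position 0: "goa"
  Position 1: "oal"
Trigrams = "goa", "oal"


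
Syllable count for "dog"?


Word: "dog"
Syllable breakdown: dog
Counting: 1 part
= 1 syllable


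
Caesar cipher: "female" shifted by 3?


Word: "female"
Shift: 3
Each letter → (letter + shift) mod 26:
  'f' (5) + 3 = 8 → 'i'
  'e' (4) + 3 = 7 → 'h'
  'm' (12) + 3 = 15 → 'p'
  'a' (0) + 3 = 3 → 'd'
  'l' (11) + 3 = 14 → 'o'
  'e' (4) + 3 = 7 → 'h'
Result = "ihpdoh"


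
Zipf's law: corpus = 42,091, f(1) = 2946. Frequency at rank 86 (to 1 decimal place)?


Zipf's law: f(r) = f(1) / r
f(1) = 2946
f(86) = 2946 / 86
= 34.3 occurrences


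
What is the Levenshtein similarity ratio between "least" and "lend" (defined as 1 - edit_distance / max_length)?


Word 1: "least" (length 5)
Word 2: "lend" (length 4)
One optimal edit sequence:
  1. keep 'l'
  2. keep 'e'
  3. delete 'a'  (+1)
  4. substitute 's' -> 'n'  (+1)
  5. substitute 't' -> 'd'  (+1)
Edit distance = 3
Max length = max(5, 4) = 5
Similarity = 1 - 3/5
= 0.4000


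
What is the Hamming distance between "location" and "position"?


Comparing character by character (same length = 8):
  Pos 0: 'l' vs 'p' !=
  Pos 1: 'o' vs 'o' =
  Pos 2: 'c' vs 's' !=
  Pos 3: 'a' vs 'i' !=
  Pos 4: 't' vs 't' =
  Pos 5: 'i' vs 'i' =
  Pos 6: 'o' vs 'o' =
  Pos 7: 'n' vs 'n' =
Hamming distance = 3


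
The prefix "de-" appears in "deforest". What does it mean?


Prefix: de-
As in: deforest -> de- + forest
Meaning = remove / reverse


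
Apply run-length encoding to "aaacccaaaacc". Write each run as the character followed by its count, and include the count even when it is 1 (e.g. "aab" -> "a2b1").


String: "aaacccaaaacc"
Scanning for consecutive runs:
  'a' x 3
  'c' x 3
  'a' x 4
  'c' x 2
RLE = "a3c3a4c2"


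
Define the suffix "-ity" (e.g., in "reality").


Suffix: -ity
As in: reality -> real + -ity
Meaning = quality of


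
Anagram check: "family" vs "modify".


Word 1: "family" → sorted: afilmy
Word 2: "modify" → sorted: dfimoy
Same letters? afilmy != dfimoy
Anagram = No


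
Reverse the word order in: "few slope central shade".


Original: "few slope central shade"
Words (1..n): few | slope | central | shade
Reversed (n..1): shade | central | slope | few
Result = "shade central slope few"


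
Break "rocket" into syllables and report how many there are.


Word: "rocket"
Syllable breakdown: rock · et
Counting: 2 parts
= 2 syllables


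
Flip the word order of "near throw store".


Original: "near throw store"
Words (1..n): near | throw | store
Reversed (n..1): store | throw | near
Result = "store throw near"


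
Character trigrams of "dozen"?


Word: "dozen" (length 5)
Number of trigrams = 5 - 3 + 1 = 3
  Position 0: "doz"
  Position 1: "oze"
  Position 2: "zen"
Trigrams = "doz", "oze", "zen"


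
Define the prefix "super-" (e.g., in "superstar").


Prefix: super-
Example: superstar = super- + star
Meaning = above / beyond


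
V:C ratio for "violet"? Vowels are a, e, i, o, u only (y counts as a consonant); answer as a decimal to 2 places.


Word: "violet"
Vowels (a,e,i,o,u): 3
Consonants: 3
Ratio = 3/3
= 1.00


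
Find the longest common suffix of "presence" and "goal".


Word 1: "presence"
Word 2: "goal"
Comparing from end:
  Pos -1: 'e' != 'l' (stop)
LCS = "" (length 0)


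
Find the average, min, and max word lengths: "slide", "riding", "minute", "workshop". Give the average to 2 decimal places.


Lengths: "slide"=5, "riding"=6, "minute"=6, "workshop"=8
Sum = 25, Count = 4
Average = 25/4 = 6.25
= avg=6.25, min=5, max=8


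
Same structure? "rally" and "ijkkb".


Pattern of "rally": [0, 1, 2, 2, 3]
Pattern of "ijkkb": [0, 1, 2, 2, 3]
Patterns match
Same pattern = Yes


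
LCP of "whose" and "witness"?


Word 1: "whose"
Word 2: "witness"
Comparing from start:
  Pos 0: 'w' == 'w'
  Pos 1: 'h' != 'i' (stop)
LCP = "w" (length 1)


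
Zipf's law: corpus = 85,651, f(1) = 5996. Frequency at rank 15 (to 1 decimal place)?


Zipf's law: f(r) = f(1) / r
f(1) = 5996
f(15) = 5996 / 15
= 399.7 occurrences


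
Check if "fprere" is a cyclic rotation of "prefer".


Word: "prefer", Candidate: "fprere"
Method: check if candidate is substring of word+word
"preferprefer" contains "fprere"? No
Is rotation = No


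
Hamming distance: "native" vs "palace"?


Comparing character by character (same length = 6):
  Pos 0: 'n' vs 'p' !=
  Pos 1: 'a' vs 'a' =
  Pos 2: 't' vs 'l' !=
  Pos 3: 'i' vs 'a' !=
  Pos 4: 'v' vs 'c' !=
  Pos 5: 'e' vs 'e' =
Hamming distance = 4


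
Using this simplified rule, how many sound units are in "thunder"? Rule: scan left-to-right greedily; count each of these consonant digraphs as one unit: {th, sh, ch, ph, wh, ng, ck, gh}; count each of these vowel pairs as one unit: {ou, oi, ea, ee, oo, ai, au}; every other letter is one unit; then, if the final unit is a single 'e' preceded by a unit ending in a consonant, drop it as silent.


Word: "thunder" (7 letters)
Left-to-right scan:
  1. 'th' (digraph)
  2. 'u' (letter)
  3. 'n' (letter)
  4. 'd' (letter)
  5. 'e' (letter)
  6. 'r' (letter)
Units from scan: 6
Sound units = 6 units


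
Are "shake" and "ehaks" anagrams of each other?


Word 1: "shake" → sorted: aehks
Word 2: "ehaks" → sorted: aehks
Same letters? aehks == aehks
Anagram = Yes


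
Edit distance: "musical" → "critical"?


Word 1: "musical" (length 7)
Word 2: "critical" (length 8)
One optimal edit sequence (insert/delete/substitute each cost 1):
  1. insert 'c'  (+1)
  2. substitute 'm' -> 'r'  (+1)
  3. substitute 'u' -> 'i'  (+1)
  4. substitute 's' -> 't'  (+1)
  5. keep 'i'
  6. keep 'c'
  7. keep 'a'
  8. keep 'l'
Total edit operations: 4
Edit distance = 4


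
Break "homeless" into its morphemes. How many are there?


Word: "homeless"
Morphemes: home + -less
Each morpheme carries meaning
= 2 morphemes


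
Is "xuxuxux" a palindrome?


Word: "xuxuxux"
Reversed: "xuxuxux"
Forward == Backward? xuxuxux == xuxuxux
Palindrome = Yes


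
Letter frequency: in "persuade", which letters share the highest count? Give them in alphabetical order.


Word: "persuade"
Letter counts:
  'a': 1
  'd': 1
  'e': 2
  'p': 1
  'r': 1
  's': 1
  'u': 1
Maximum count = 2
Most frequent = 'e' (2 times each)


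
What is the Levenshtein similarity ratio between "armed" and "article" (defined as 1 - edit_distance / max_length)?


Word 1: "armed" (length 5)
Word 2: "article" (length 7)
One optimal edit sequence:
  1. keep 'a'
  2. keep 'r'
  3. insert 't'  (+1)
  4. insert 'i'  (+1)
  5. substitute 'm' -> 'c'  (+1)
  6. substitute 'e' -> 'l'  (+1)
  7. substitute 'd' -> 'e'  (+1)
Edit distance = 5
Max length = max(5, 7) = 7
Similarity = 1 - 5/7
= 0.2857


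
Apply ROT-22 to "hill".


Word: "hill"
Shift: 22
Each letter → (letter + shift) mod 26:
  'h' (7) + 22 = 3 → 'd'
  'i' (8) + 22 = 4 → 'e'
  'l' (11) + 22 = 7 → 'h'
  'l' (11) + 22 = 7 → 'h'
Result = "dehh"


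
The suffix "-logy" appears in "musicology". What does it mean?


Suffix: -logy
As in: musicology -> music + -logy, with a spelling change
Meaning = study of


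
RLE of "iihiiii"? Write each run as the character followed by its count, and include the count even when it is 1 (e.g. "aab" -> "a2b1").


String: "iihiiii"
Scanning for consecutive runs:
  'i' x 2
  'h' x 1
  'i' x 4
RLE = "i2h1i4"


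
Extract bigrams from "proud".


Word: "proud" (length 5)
Number of bigrams = 5 - 2 + 1 = 4
  Position 0: "pr"
  Position 1: "ro"
  Position 2: "ou"
  Position 3: "ud"
Bigrams = "pr", "ro", "ou", "ud"


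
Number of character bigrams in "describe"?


Word: "describe" (length 8)
Number of 2-grams = length - 2 + 1 = 8 - 2 + 1
= 7


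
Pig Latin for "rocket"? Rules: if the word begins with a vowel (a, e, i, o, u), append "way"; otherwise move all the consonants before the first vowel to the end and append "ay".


Word: "rocket"
Starts with consonant(s) → move to end, add 'ay'
Consonant cluster: "r"
Pig Latin = "ocketray"


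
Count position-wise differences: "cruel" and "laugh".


Comparing character by character (same length = 5):
  Pos 0: 'c' vs 'l' !=
  Pos 1: 'r' vs 'a' !=
  Pos 2: 'u' vs 'u' =
  Pos 3: 'e' vs 'g' !=
  Pos 4: 'l' vs 'h' !=
Hamming distance = 4


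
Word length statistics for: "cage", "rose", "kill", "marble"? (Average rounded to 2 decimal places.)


Lengths: "cage"=4, "rose"=4, "kill"=4, "marble"=6
Sum = 18, Count = 4
Average = 18/4 = 4.50
= avg=4.50, min=4, max=6


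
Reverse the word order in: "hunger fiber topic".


Original: "hunger fiber topic"
Words (1..n): hunger | fiber | topic
Reversed (n..1): topic | fiber | hunger
Result = "topic fiber hunger"


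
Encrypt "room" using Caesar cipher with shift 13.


Word: "room"
Shift: 13
Each letter → (letter + shift) mod 26:
  'r' (17) + 13 = 4 → 'e'
  'o' (14) + 13 = 1 → 'b'
  'o' (14) + 13 = 1 → 'b'
  'm' (12) + 13 = 25 → 'z'
Result = "ebbz"


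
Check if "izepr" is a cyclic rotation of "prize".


Word: "prize", Candidate: "izepr"
Method: check if candidate is substring of word+word
"prizeprize" contains "izepr"? Yes
Is rotation = Yes


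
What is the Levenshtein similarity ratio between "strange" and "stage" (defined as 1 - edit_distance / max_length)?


Word 1: "strange" (length 7)
Word 2: "stage" (length 5)
One optimal edit sequence:
  1. keep 's'
  2. keep 't'
  3. delete 'r'  (+1)
  4. keep 'a'
  5. delete 'n'  (+1)
  6. keep 'g'
  7. keep 'e'
Edit distance = 2
Max length = max(7, 5) = 7
Similarity = 1 - 2/7
= 0.7143


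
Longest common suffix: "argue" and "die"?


Word 1: "argue"
Word 2: "die"
Comparing from end:
  Pos -1: 'e' == 'e'
  Pos -2: 'u' != 'i' (stop)
LCS = "e" (length 1)


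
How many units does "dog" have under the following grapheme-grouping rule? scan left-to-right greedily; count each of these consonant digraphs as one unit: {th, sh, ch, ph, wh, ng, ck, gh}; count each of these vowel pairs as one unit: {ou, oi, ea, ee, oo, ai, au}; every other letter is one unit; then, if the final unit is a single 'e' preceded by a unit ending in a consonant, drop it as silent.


Word: "dog" (3 letters)
Left-to-right scan:
  [1] 'd' (letter)
  [2] 'o' (letter)
  [3] 'g' (letter)
Units from scan: 3
Sound units = 3 units


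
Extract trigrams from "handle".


Word: "handle" (length 6)
Number of trigrams = 6 - 3 + 1 = 4
  Position 0: "han"
  Position 1: "and"
  Position 2: "ndl"
  Position 3: "dle"
Trigrams = "han", "and", "ndl", "dle"


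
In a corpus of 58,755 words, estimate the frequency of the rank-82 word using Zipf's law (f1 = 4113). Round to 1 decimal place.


Zipf's law: f(r) = f(1) / r
f(1) = 4113
f(82) = 4113 / 82
= 50.2 occurrences


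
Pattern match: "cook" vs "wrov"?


Pattern of "cook": [0, 1, 1, 2]
Pattern of "wrov": [0, 1, 2, 3]
Patterns do not match
Same pattern = No


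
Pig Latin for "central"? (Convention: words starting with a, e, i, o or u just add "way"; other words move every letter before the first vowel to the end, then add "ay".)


Word: "central"
Starts with consonant(s) → move to end, add 'ay'
Consonant cluster: "c"
Pig Latin = "entralcay"


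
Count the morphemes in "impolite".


Word: "impolite"
Morphemes: im- | polite
Each morpheme carries meaning
= 2 morphemes


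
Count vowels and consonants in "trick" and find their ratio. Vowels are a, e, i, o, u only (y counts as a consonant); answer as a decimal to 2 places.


Word: "trick"
Vowels (a,e,i,o,u): 1
Consonants: 4
Ratio = 1/4
= 0.25


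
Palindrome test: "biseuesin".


Word: "biseuesin"
Reversed: "niseuesib"
Forward == Backward? biseuesin != niseuesib
Palindrome = No


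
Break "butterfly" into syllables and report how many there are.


Word: "butterfly"
Syllable breakdown: but · ter · fly
Counting: 3 parts
= 3 syllables


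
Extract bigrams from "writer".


Word: "writer" (length 6)
Number of bigrams = 6 - 2 + 1 = 5
  Position 0: "wr"
  Position 1: "ri"
  Position 2: "it"
  Position 3: "te"
  Position 4: "er"
Bigrams = "wr", "ri", "it", "te", "er"


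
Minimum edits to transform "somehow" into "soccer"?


Word 1: "somehow" (length 7)
Word 2: "soccer" (length 6)
One optimal edit sequence (insert/delete/substitute each cost 1):
  1. keep 's'
  2. keep 'o'
  3. delete 'm'  (+1)
  4. substitute 'e' -> 'c'  (+1)
  5. substitute 'h' -> 'c'  (+1)
  6. substitute 'o' -> 'e'  (+1)
  7. substitute 'w' -> 'r'  (+1)
Total edit operations: 5
Edit distance = 5


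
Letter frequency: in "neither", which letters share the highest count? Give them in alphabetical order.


Word: "neither"
Letter counts:
  'e': 2
  'h': 1
  'i': 1
  'n': 1
  'r': 1
  't': 1
Maximum count = 2
Most frequent = 'e' (2 times each)


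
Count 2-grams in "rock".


Word: "rock" (length 4)
Number of 2-grams = length - 2 + 1 = 4 - 2 + 1
= 3


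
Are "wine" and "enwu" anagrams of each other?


Word 1: "wine" → sorted: einw
Word 2: "enwu" → sorted: enuw
Same letters? einw != enuw
Anagram = No


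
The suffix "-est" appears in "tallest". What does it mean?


Suffix: -est
Example: tallest = tall + -est
Meaning = most


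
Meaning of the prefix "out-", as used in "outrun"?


Prefix: out-
Example: outrun = out- + run
Meaning = surpass


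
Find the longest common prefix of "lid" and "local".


Word 1: "lid"
Word 2: "local"
Comparing from start:
  Pos 0: 'l' == 'l'
  Pos 1: 'i' != 'o' (stop)
LCP = "l" (length 1)


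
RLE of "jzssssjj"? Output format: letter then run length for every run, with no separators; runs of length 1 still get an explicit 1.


String: "jzssssjj"
Scanning for consecutive runs:
  'j' x 1
  'z' x 1
  's' x 4
  'j' x 2
RLE = "j1z1s4j2"


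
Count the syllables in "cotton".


Word: "cotton"
Syllable breakdown: cot · ton
Counting: 2 parts
= 2 syllables


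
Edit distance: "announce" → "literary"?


Word 1: "announce" (length 8)
Word 2: "literary" (length 8)
One optimal edit sequence (insert/delete/substitute each cost 1):
  1. substitute 'a' -> 'l'  (+1)
  2. substitute 'n' -> 'i'  (+1)
  3. substitute 'n' -> 't'  (+1)
  4. substitute 'o' -> 'e'  (+1)
  5. substitute 'u' -> 'r'  (+1)
  6. substitute 'n' -> 'a'  (+1)
  7. substitute 'c' -> 'r'  (+1)
  8. substitute 'e' -> 'y'  (+1)
Total edit operations: 8
Edit distance = 8


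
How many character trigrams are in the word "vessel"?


Word: "vessel" (length 6)
Number of 3-grams = length - 3 + 1 = 6 - 3 + 1
= 4


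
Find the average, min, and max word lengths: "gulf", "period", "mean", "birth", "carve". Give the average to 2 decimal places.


Lengths: "gulf"=4, "period"=6, "mean"=4, "birth"=5, "carve"=5
Sum = 24, Count = 5
Average = 24/5 = 4.80
= avg=4.80, min=4, max=6


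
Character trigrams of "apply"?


Word: "apply" (length 5)
Number of trigrams = 5 - 3 + 1 = 3
  Position 0: "app"
  Position 1: "ppl"
  Position 2: "ply"
Trigrams = "app", "ppl", "ply"


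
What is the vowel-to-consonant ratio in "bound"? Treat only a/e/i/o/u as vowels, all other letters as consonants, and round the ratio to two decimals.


Word: "bound"
Vowels (a,e,i,o,u): 2
Consonants: 3
Ratio = 2/3
= 0.67


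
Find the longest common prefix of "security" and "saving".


Word 1: "security"
Word 2: "saving"
Comparing from start:
  Pos 0: 's' == 's'
  Pos 1: 'e' != 'a' (stop)
LCP = "s" (length 1)


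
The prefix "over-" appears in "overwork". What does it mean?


Prefix: over-
Example: overwork (over- + work)
Meaning = excessive


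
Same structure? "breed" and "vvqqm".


Pattern of "breed": [0, 1, 2, 2, 3]
Pattern of "vvqqm": [0, 0, 1, 1, 2]
Patterns do not match
Same pattern = No


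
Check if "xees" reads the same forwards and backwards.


Word: "xees"
Reversed: "seex"
Forward == Backward? xees != seex
Palindrome = No


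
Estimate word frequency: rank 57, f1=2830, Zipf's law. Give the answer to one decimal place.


Zipf's law: f(r) = f(1) / r
f(1) = 2830
f(57) = 2830 / 57
= 49.6 occurrences


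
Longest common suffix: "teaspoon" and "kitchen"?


Word 1: "teaspoon"
Word 2: "kitchen"
Comparing from end:
  Pos -1: 'n' == 'n'
  Pos -2: 'o' != 'e' (stop)
LCS = "n" (length 1)


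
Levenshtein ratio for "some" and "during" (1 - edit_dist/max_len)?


Word 1: "some" (length 4)
Word 2: "during" (length 6)
One optimal edit sequence:
  1. insert 'd'  (+1)
  2. insert 'u'  (+1)
  3. substitute 's' -> 'r'  (+1)
  4. substitute 'o' -> 'i'  (+1)
  5. substitute 'm' -> 'n'  (+1)
  6. substitute 'e' -> 'g'  (+1)
Edit distance = 6
Max length = max(4, 6) = 6
Similarity = 1 - 6/6
= 0.0000


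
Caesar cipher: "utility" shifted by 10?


Word: "utility"
Shift: 10
Each letter → (letter + shift) mod 26:
  'u' (20) + 10 = 4 → 'e'
  't' (19) + 10 = 3 → 'd'
  'i' (8) + 10 = 18 → 's'
  'l' (11) + 10 = 21 → 'v'
  'i' (8) + 10 = 18 → 's'
  't' (19) + 10 = 3 → 'd'
  'y' (24) + 10 = 8 → 'i'
Result = "edsvsdi"


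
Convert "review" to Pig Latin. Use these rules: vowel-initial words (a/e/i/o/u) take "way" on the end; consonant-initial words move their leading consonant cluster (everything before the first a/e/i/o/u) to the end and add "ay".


Word: "review"
Starts with consonant(s) → move to end, add 'ay'
Consonant cluster: "r"
Pig Latin = "eviewray"


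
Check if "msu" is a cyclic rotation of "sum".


Word: "sum", Candidate: "msu"
Method: check if candidate is substring of word+word
"sumsum" contains "msu"? Yes
Is rotation = Yes


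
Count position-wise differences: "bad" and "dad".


Comparing character by character (same length = 3):
  Pos 0: 'b' vs 'd' !=
  Pos 1: 'a' vs 'a' =
  Pos 2: 'd' vs 'd' =
Hamming distance = 1


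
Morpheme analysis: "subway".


Word: "subway"
Morphemes: sub- + way
Each morpheme carries meaning
= 2 morphemes


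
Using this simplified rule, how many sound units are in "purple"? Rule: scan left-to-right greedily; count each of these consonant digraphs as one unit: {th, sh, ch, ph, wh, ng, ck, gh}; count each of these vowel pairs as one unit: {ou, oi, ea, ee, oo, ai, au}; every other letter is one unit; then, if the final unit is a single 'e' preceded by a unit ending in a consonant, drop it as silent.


Word: "purple" (6 letters)
Left-to-right scan:
  [1] 'p' (letter)
  [2] 'u' (letter)
  [3] 'r' (letter)
  [4] 'p' (letter)
  [5] 'l' (letter)
  [6] 'e' (letter)
Units from scan: 6
Final unit is 'e' after a consonant -> drop as silent (-1)
Sound units = 5 units


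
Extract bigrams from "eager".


Word: "eager" (length 5)
Number of bigrams = 5 - 2 + 1 = 4
  Position 0: "ea"
  Position 1: "ag"
  Position 2: "ge"
  Position 3: "er"
Bigrams = "ea", "ag", "ge", "er"


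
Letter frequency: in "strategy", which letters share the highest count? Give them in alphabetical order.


Word: "strategy"
Letter counts:
  'a': 1
  'e': 1
  'g': 1
  'r': 1
  's': 1
  't': 2
  'y': 1
Maximum count = 2
Most frequent = 't' (2 times each)


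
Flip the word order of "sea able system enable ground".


Original: "sea able system enable ground"
Words (1..n): sea | able | system | enable | ground
Reversed (n..1): ground | enable | system | able | sea
Result = "ground enable system able sea"


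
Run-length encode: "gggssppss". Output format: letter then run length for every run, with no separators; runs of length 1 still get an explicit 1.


String: "gggssppss"
Scanning for consecutive runs:
  'g' x 3
  's' x 2
  'p' x 2
  's' x 2
RLE = "g3s2p2s2"


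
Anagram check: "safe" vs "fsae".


Word 1: "safe" → sorted: aefs
Word 2: "fsae" → sorted: aefs
Same letters? aefs == aefs
Anagram = Yes


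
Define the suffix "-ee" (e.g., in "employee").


Suffix: -ee
Example: employee (employ + -ee)
Meaning = one who receives


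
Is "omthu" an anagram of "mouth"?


Word 1: "mouth" → sorted: hmotu
Word 2: "omthu" → sorted: hmotu
Same letters? hmotu == hmotu
Anagram = Yes


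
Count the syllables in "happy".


Word: "happy"
Syllable breakdown: hap / py
Counting: 2 parts
= 2 syllables


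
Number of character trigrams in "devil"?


Word: "devil" (length 5)
Number of 3-grams = length - 3 + 1 = 5 - 3 + 1
= 3


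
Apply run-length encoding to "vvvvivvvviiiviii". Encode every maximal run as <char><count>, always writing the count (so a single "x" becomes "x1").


String: "vvvvivvvviiiviii"
Scanning for consecutive runs:
  'v' x 4
  'i' x 1
  'v' x 4
  'i' x 3
  'v' x 1
  'i' x 3
RLE = "v4i1v4i3v1i3"


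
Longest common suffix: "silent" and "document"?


Word 1: "silent"
Word 2: "document"
Comparing from end:
  Pos -1: 't' == 't'
  Pos -2: 'n' == 'n'
  Pos -3: 'e' == 'e'
  Pos -4: 'l' != 'm' (stop)
LCS = "ent" (length 3)


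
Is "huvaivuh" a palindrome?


Word: "huvaivuh"
Reversed: "huviavuh"
Forward == Backward? huvaivuh != huviavuh
Palindrome = No


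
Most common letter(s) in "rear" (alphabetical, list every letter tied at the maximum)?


Word: "rear"
Letter counts:
  'a': 1
  'e': 1
  'r': 2
Maximum count = 2
Most frequent = 'r' (2 times each)


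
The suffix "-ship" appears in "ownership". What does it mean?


Suffix: -ship
Example: ownership = owner + -ship
Meaning = state / position


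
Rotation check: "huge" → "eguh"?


Word: "huge", Candidate: "eguh"
Method: check if candidate is substring of word+word
"hugehuge" contains "eguh"? No
Is rotation = No


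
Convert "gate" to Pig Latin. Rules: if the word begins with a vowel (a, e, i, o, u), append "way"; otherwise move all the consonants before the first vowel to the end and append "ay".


Word: "gate"
Starts with consonant(s) → move to end, add 'ay'
Consonant cluster: "g"
Pig Latin = "ategay"


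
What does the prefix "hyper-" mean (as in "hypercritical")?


Prefix: hyper-
As in: hypercritical -> hyper- + critical
Meaning = over / excessive


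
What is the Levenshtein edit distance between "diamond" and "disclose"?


Word 1: "diamond" (length 7)
Word 2: "disclose" (length 8)
One optimal edit sequence (insert/delete/substitute each cost 1):
  1. keep 'd'
  2. keep 'i'
  3. insert 's'  (+1)
  4. substitute 'a' -> 'c'  (+1)
  5. substitute 'm' -> 'l'  (+1)
  6. keep 'o'
  7. substitute 'n' -> 's'  (+1)
  8. substitute 'd' -> 'e'  (+1)
Total edit operations: 5
Edit distance = 5


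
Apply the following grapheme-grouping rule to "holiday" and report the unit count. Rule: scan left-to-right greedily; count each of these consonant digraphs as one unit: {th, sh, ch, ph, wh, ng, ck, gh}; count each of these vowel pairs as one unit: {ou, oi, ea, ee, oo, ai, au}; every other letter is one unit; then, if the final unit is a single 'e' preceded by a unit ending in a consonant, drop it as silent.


Word: "holiday" (7 letters)
Left-to-right scan:
  (1) 'h' (letter)
  (2) 'o' (letter)
  (3) 'l' (letter)
  (4) 'i' (letter)
  (5) 'd' (letter)
  (6) 'a' (letter)
  (7) 'y' (letter)
Units from scan: 7
Sound units = 7 units


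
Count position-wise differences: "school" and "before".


Comparing character by character (same length = 6):
  Pos 0: 's' vs 'b' !=
  Pos 1: 'c' vs 'e' !=
  Pos 2: 'h' vs 'f' !=
  Pos 3: 'o' vs 'o' =
  Pos 4: 'o' vs 'r' !=
  Pos 5: 'l' vs 'e' !=
Hamming distance = 5


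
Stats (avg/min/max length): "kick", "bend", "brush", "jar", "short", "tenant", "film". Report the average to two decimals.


Lengths: "kick"=4, "bend"=4, "brush"=5, "jar"=3, "short"=5, "tenant"=6, "film"=4
Sum = 31, Count = 7
Average = 31/7 = 4.43
= avg=4.43, min=3, max=6


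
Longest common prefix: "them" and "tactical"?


Word 1: "them"
Word 2: "tactical"
Comparing from start:
  Pos 0: 't' == 't'
  Pos 1: 'h' != 'a' (stop)
LCP = "t" (length 1)


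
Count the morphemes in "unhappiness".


Word: "unhappiness"
Morphemes: un- + happi + -ness
Each morpheme carries meaning
= 3 morphemes


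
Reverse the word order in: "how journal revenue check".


Original: "how journal revenue check"
Words (1..n): how | journal | revenue | check
Reversed (n..1): check | revenue | journal | how
Result = "check revenue journal how"


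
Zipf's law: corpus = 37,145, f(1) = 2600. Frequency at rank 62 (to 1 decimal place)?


Zipf's law: f(r) = f(1) / r
f(1) = 2600
f(62) = 2600 / 62
= 41.9 occurrences


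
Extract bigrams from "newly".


Word: "newly" (length 5)
Number of bigrams = 5 - 2 + 1 = 4
  Position 0: "ne"
  Position 1: "ew"
  Position 2: "wl"
  Position 3: "ly"
Bigrams = "ne", "ew", "wl", "ly"
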